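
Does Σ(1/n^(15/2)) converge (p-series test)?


p-series test: Σ c/n^p converges if p > 1, diverges if p ≤ 1 (constant c > 0 doesn't affect convergence).
p = 15/2
15/2 > 1 → CONVERGES

Converges (p = 15/2 > 1)


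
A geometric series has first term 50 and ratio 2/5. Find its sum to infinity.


S∞ = a₁/(1-r) = 50/(1 - 2/5)
= 50/(3/5)
= 250/3

S∞ = 250/3


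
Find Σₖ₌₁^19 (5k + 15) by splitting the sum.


Σ(5k+15) = 5·Σk + 15·n
= 5·190 + 15·19
= 950 + 285 = 1235

Σ = 1235


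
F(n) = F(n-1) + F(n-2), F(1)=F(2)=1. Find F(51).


Fibonacci sequence: 1, 1, 2, 3, 5, 8, 13, 21, 34, 55, 89, ...
F(51) = 20365011074

F(51) = 20365011074


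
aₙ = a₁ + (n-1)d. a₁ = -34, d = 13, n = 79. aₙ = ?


aₙ = a₁ + (n-1)d
= -34 + (79-1)×13
= -34 + 1014
= 980

a_79 = 980


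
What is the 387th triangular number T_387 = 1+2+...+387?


n(n+1)/2 = 387×388/2 = 150156/2 = 75078

Σk = 75078


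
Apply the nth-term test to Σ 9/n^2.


lim(n→∞) 9/n^2 = 0
lim aₙ = 0 → nth-term test is INCONCLUSIVE
(Need other tests; this is actually a convergent p-series with p=2 > 1)

Inconclusive (lim aₙ = 0; need another test)


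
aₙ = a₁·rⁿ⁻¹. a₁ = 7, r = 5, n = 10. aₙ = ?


aₙ = a₁·r^(n-1)
= 7×5^9
= 7×1953125
= 13671875

a_10 = 13671875


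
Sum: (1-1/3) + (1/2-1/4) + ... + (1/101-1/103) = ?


Telescoping with gap 2: two head and two tail terms survive.
= (1 + 1/2) - (1/102 + 1/103)
= 3/2 - 1/102 - 1/103 = 7777/5253

Sum = 7777/5253


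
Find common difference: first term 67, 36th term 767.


d = (aₙ - a₁)/(n-1)
= (767 - 67)/(36-1)
= 700/35 = 20

d = 20


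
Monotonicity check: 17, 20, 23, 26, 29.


Differences: 3, 3, 3, 3
All differences > 0 → strictly INCREASING

Monotonically increasing


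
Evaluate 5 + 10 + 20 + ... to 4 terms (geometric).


Sₙ = 5×(2^4 - 1)/(2 - 1)
= 5×(16 - 1)/1
= 5×15/1
= 75

S_4 = 75


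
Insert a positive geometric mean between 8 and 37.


GM = √(8×37) = √296 = 17.2047

GM = 17.2047


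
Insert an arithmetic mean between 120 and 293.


AM = (120 + 293)/2 = 413/2 = 206.5

AM = 206.5


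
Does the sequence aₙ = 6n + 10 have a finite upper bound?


aₙ = 6n + 10 → as n→∞, aₙ→∞
No finite upper bound exists
The sequence is UNBOUNDED

Unbounded (aₙ → ∞ as n → ∞)


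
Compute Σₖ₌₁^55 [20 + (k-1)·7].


aₙ = 20 + (55-1)×7 = 398
Sₙ = n(a₁+aₙ)/2 = 55×(20+398)/2
= 55×418/2 = 11495

S_55 = 11495


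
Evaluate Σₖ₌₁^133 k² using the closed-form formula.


n = 133
n(n+1)(2n+1)/6 = 133×134×267/6
= 4758474/6 = 793079

Σk² = 793079


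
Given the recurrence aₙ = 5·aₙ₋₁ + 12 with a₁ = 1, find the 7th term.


Computing step by step:
a_1 = 1
a_2 = 17
a_3 = 97
a_4 = 497
a_5 = 2497
a_6 = 12497
a_7 = 62497


a_7 = 62497


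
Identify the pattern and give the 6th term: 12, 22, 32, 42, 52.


Pattern: arithmetic (d=10)
Terms: 12, 22, 32, 42, 52
Next term = 62

Next term = 62


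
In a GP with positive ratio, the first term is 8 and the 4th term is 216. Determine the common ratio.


r^(n-1) = aₙ/a₁
r^3 = 216/8 = 27
r = 27^(1/3)
= 3

r = 3


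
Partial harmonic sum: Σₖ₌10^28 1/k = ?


Σₖ₌10^28 1/k = 1/10 + 1/11 + 1/12 + ... + 1/28
= 88200436013/80313433200
≈ 1.0982

Sum = 88200436013/80313433200 ≈ 1.0982


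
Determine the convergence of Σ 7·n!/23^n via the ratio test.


aₙ = 7·n!/23^n
a_{n+1}/aₙ = (n+1)!/23^(n+1) × 23^n/n!  (constant 7 cancels)
= (n+1)/23
L = lim(n→∞) (n+1)/23 = ∞
L > 1 → series DIVERGES

Diverges (ratio test: L = ∞ > 1)


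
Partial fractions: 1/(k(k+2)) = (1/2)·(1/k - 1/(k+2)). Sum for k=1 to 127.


1/(k(k+2)) = (1/2)·(1/k - 1/(k+2)) (partial fractions)
Telescoping: Σ = (1/2)·(1 + 1/2 - 1/128 - 1/129) = 24511/33024

Sum = 24511/33024


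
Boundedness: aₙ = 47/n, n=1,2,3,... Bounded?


a₁ = 47, a₂ = 47/2, a₃ = 47/3, ...
0 < aₙ ≤ 47 for all n ≥ 1
Lower bound: 0, Upper bound: 47
The sequence IS bounded

Bounded (0 < aₙ ≤ 47)


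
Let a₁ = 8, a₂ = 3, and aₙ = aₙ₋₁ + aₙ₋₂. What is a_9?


Computing iteratively: 8, 3, 11, 14, 25, 39, 64, 103, 167
a_9 = 167

a_9 = 167


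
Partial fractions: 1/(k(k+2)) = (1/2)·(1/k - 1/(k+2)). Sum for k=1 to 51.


1/(k(k+2)) = (1/2)·(1/k - 1/(k+2)) (partial fractions)
Telescoping: Σ = (1/2)·(1 + 1/2 - 1/52 - 1/53) = 4029/5512

Sum = 4029/5512


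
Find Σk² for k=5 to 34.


Σₖ₌5^34 k² = Σₖ₌₁^34 k² − Σₖ₌₁^4 k²
= 34·35·69/6 − 4·5·9/6
= 13685 − 30 = 13655

Σk² = 13655


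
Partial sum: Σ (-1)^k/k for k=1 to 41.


S = -1 + 1/2 - 1/3 + 1/4 - 1/5 + 1/6 - 1/7 + 1/8 ± ...
= -0.7052
(Full series converges to -ln(2) ≈ -0.6931)

S_41 = -0.7052


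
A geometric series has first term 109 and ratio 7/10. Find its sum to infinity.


S∞ = a₁/(1-r) = 109/(1 - 7/10)
= 109/(3/10)
= 1090/3

S∞ = 1090/3


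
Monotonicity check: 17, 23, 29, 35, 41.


Differences: 6, 6, 6, 6
All differences > 0 → strictly INCREASING

Monotonically increasing


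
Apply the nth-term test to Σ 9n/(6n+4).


lim(n→∞) 9n/(6n+4) = 9/6 = 3/2  (divide numerator and denominator by n)
lim aₙ = 3/2 ≠ 0 → series DIVERGES

Diverges (lim aₙ = 3/2 ≠ 0)


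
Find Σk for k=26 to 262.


Σₖ₌26^262 k = Σₖ₌₁^262 k − Σₖ₌₁^25 k
= 262·263/2 − 25·26/2
= 34453 − 325 = 34128

Σk = 34128


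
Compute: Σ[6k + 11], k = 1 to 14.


Σ(6k+11) = 6·Σk + 11·n
= 6·105 + 11·14
= 630 + 154 = 784

Σ = 784


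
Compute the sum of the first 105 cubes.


n(n+1)/2 = 105×106/2 = 5565
Σk³ = 5565² = 30969225

Σk³ = 30969225


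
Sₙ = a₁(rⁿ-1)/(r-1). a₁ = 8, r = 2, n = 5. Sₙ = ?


Sₙ = 8×(2^5 - 1)/(2 - 1)
= 8×(32 - 1)/1
= 8×31/1
= 248

S_5 = 248


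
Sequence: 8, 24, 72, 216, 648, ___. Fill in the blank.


Pattern: geometric (r=3)
Terms: 8, 24, 72, 216, 648
Next term = 1944

Next term = 1944


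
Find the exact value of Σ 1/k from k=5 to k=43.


Σₖ₌5^43 1/k = 1/5 + 1/6 + 1/7 + ... + 1/43
= 277286409089906417/122332313750680800
≈ 2.2667

Sum = 277286409089906417/122332313750680800 ≈ 2.2667


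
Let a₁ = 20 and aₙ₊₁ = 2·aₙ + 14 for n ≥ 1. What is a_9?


Computing step by step:
a_1 = 20
a_2 = 54
a_3 = 122
a_4 = 258
a_5 = 530
a_6 = 1074
a_7 = 2162
a_8 = 4338
a_9 = 8690


a_9 = 8690


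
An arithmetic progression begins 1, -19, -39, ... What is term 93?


aₙ = a₁ + (n-1)d
= 1 + (93-1)×-20
= 1 - 1840
= -1839

a_93 = -1839


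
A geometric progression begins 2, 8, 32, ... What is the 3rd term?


aₙ = a₁·r^(n-1)
= 2×4^2
= 2×16
= 32

a_3 = 32


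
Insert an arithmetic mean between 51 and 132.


AM = (51 + 132)/2 = 183/2 = 91.5

AM = 91.5


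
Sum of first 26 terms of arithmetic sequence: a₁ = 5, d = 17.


aₙ = 5 + (26-1)×17 = 430
Sₙ = n(a₁+aₙ)/2 = 26×(5+430)/2
= 26×435/2 = 5655

S_26 = 5655


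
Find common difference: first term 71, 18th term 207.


d = (aₙ - a₁)/(n-1)
= (207 - 71)/(18-1)
= 136/17 = 8

d = 8


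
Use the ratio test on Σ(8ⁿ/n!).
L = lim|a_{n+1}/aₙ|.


aₙ = 8^n/n!
a_{n+1}/aₙ = 8^(n+1)/(n+1)! × n!/8^n
= 8/(n+1)
L = lim(n→∞) 8/(n+1) = 0
L < 1 → series CONVERGES

Converges (ratio test: L = 0 < 1)


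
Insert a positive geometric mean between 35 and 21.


GM = √(35×21) = √735 = 27.1109

GM = 27.1109


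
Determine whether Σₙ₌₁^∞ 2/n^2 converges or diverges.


p-series test: Σ c/n^p converges if p > 1, diverges if p ≤ 1 (constant c > 0 doesn't affect convergence).
p = 2
2 > 1 → CONVERGES

Converges (p = 2 > 1)


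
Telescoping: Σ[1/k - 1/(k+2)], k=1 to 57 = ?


Telescoping with gap 2: two head and two tail terms survive.
= (1 + 1/2) - (1/58 + 1/59)
= 3/2 - 1/58 - 1/59 = 2508/1711

Sum = 2508/1711


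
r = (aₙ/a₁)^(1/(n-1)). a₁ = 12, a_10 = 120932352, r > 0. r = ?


r^(n-1) = aₙ/a₁
r^9 = 120932352/12 = 10077696
r = 10077696^(1/9)
= 6

r = 6


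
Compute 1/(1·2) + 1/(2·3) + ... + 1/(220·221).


1/(k(k+1)) = 1/k - 1/(k+1) (partial fractions)
Telescoping: Σ = 1 - 1/221 = 220/221

Sum = 220/221


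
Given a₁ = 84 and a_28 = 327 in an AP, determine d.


d = (aₙ - a₁)/(n-1)
= (327 - 84)/(28-1)
= 243/27 = 9

d = 9


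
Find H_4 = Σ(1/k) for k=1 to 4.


H_4 = 1/1 + 1/2 + 1/3 + 1/4
= 25/12
≈ 2.0833

H_4 = 25/12 ≈ 2.0833


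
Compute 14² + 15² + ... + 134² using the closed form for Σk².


Σₖ₌14^134 k² = Σₖ₌₁^134 k² − Σₖ₌₁^13 k²
= 134·135·269/6 − 13·14·27/6
= 811035 − 819 = 810216

Σk² = 810216


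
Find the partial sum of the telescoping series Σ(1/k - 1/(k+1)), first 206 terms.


Telescoping: adjacent terms cancel.
= 1/1 - 1/207
= 1 - 1/207 = 206/207

Sum = 206/207


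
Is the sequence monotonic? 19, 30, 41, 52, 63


Differences: 11, 11, 11, 11
All differences > 0 → strictly INCREASING

Monotonically increasing


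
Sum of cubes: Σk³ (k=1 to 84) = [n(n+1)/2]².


n(n+1)/2 = 84×85/2 = 3570
Σk³ = 3570² = 12744900

Σk³ = 12744900


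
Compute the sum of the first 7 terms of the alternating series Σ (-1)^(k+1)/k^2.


S = 1 - 1/4 + 1/9 - 1/16 + 1/25 - 1/36 + 1/49
= 0.8312
(Full series converges to +π²/12 ≈ +0.8225)

S_7 = 0.8312


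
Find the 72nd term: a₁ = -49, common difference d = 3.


aₙ = a₁ + (n-1)d
= -49 + (72-1)×3
= -49 + 213
= 164

a_72 = 164


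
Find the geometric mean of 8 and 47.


GM = √(8×47) = √376 = 19.3907

GM = 19.3907


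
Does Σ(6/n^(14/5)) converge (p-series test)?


p-series test: Σ c/n^p converges if p > 1, diverges if p ≤ 1 (constant c > 0 doesn't affect convergence).
p = 14/5
14/5 > 1 → CONVERGES

Converges (p = 14/5 > 1)


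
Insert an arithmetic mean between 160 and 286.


AM = (160 + 286)/2 = 446/2 = 223

AM = 223


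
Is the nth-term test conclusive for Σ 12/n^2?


lim(n→∞) 12/n^2 = 0
lim aₙ = 0 → nth-term test is INCONCLUSIVE
(Need other tests; this is actually a convergent p-series with p=2 > 1)

Inconclusive (lim aₙ = 0; need another test)


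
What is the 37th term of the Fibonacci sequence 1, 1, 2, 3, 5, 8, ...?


Fibonacci sequence: 1, 1, 2, 3, 5, 8, 13, 21, 34, 55, 89, ...
F(37) = 24157817

F(37) = 24157817


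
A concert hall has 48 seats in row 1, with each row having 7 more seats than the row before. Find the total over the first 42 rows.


aₙ = 48 + (42-1)×7 = 335
Sₙ = n(a₁+aₙ)/2 = 42×(48+335)/2
= 42×383/2 = 8043

S_42 = 8043


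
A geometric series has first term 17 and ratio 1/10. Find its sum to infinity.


S∞ = a₁/(1-r) = 17/(1 - 1/10)
= 17/(9/10)
= 170/9

S∞ = 170/9


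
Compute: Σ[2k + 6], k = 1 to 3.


Σ(2k+6) = 2·Σk + 6·n
= 2·6 + 6·3
= 12 + 18 = 30

Σ = 30


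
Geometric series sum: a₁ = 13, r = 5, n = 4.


Sₙ = 13×(5^4 - 1)/(5 - 1)
= 13×(625 - 1)/4
= 13×624/4
= 2028

S_4 = 2028


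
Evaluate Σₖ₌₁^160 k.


n(n+1)/2 = 160×161/2 = 25760/2 = 12880

Σk = 12880


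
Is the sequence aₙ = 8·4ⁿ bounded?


aₙ = 8·4ⁿ → as n→∞, aₙ→∞ (since base 4 > 1)
No finite upper bound exists
The sequence is UNBOUNDED

Unbounded (aₙ → ∞ as n → ∞)


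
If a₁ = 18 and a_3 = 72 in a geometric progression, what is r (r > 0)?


r^(n-1) = aₙ/a₁
r^2 = 72/18 = 4
r = 4^(1/2)
= ±2; taking r > 0 gives r = 2

r = 2


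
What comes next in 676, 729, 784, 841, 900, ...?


Pattern: perfect squares: n²
Terms: 676, 729, 784, 841, 900
Next term = 961

Next term = 961


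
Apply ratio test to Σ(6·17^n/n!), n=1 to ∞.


aₙ = 6·17^n/n!
a_{n+1}/aₙ = 17^(n+1)/(n+1)! × n!/17^n  (constant 6 cancels)
= 17/(n+1)
L = lim(n→∞) 17/(n+1) = 0
L < 1 → series CONVERGES

Converges (ratio test: L = 0 < 1)


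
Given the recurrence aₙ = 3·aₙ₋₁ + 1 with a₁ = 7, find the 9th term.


Computing step by step:
a_1 = 7
a_2 = 22
a_3 = 67
a_4 = 202
a_5 = 607
a_6 = 1822
a_7 = 5467
a_8 = 16402
a_9 = 49207


a_9 = 49207


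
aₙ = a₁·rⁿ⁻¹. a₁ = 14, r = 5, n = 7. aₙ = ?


aₙ = a₁·r^(n-1)
= 14×5^6
= 14×15625
= 218750

a_7 = 218750


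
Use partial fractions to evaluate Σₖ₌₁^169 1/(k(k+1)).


1/(k(k+1)) = 1/k - 1/(k+1) (partial fractions)
Telescoping: Σ = 1 - 1/170 = 169/170

Sum = 169/170


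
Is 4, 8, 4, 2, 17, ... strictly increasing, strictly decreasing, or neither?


Differences: 4, -4, -2, 15
Difference at position 1 is +4 (> 0) but position 2 is -4 (< 0) — sequence both rises and falls
→ NOT monotonic

Not monotonic


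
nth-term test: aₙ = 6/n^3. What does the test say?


lim(n→∞) 6/n^3 = 0
lim aₙ = 0 → nth-term test is INCONCLUSIVE
(Need other tests; this is actually a convergent p-series with p=3 > 1)

Inconclusive (lim aₙ = 0; need another test)


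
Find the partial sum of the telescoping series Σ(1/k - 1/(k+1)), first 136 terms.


Telescoping: adjacent terms cancel.
= 1/1 - 1/137
= 1 - 1/137 = 136/137

Sum = 136/137


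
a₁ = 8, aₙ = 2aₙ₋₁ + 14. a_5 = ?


Computing step by step:
a_1 = 8
a_2 = 30
a_3 = 74
a_4 = 162
a_5 = 338


a_5 = 338


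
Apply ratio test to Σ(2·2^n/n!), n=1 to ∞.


aₙ = 2·2^n/n!
a_{n+1}/aₙ = 2^(n+1)/(n+1)! × n!/2^n  (constant 2 cancels)
= 2/(n+1)
L = lim(n→∞) 2/(n+1) = 0
L < 1 → series CONVERGES

Converges (ratio test: L = 0 < 1)


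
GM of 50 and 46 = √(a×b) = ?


GM = √(50×46) = √2300 = 47.9583

GM = 47.9583


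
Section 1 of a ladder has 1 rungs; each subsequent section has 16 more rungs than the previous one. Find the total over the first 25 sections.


aₙ = 1 + (25-1)×16 = 385
Sₙ = n(a₁+aₙ)/2 = 25×(1+385)/2
= 25×386/2 = 4825

S_25 = 4825


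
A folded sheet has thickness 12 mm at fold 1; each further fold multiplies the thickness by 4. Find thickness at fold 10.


aₙ = a₁·r^(n-1)
= 12×4^9
= 12×262144
= 3145728

a_10 = 3145728


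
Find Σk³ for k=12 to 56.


Σₖ₌12^56 k³ = [56·57/2]² − [11·12/2]²
= 2547216 − 4356 = 2542860

Σk³ = 2542860


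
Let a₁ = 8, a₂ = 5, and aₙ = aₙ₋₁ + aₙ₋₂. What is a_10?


Computing iteratively: 8, 5, 13, 18, 31, 49, 80, 129, 209, 338
a_10 = 338

a_10 = 338


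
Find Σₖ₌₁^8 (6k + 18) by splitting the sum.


Σ(6k+18) = 6·Σk + 18·n
= 6·36 + 18·8
= 216 + 144 = 360

Σ = 360


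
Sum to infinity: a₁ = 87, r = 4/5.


S∞ = a₁/(1-r) = 87/(1 - 4/5)
= 87/(1/5)
= 435

S∞ = 435


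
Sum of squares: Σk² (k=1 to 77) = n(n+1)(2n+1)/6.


n = 77
n(n+1)(2n+1)/6 = 77×78×155/6
= 930930/6 = 155155

Σk² = 155155


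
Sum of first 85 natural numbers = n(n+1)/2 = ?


n(n+1)/2 = 85×86/2 = 7310/2 = 3655

Σk = 3655


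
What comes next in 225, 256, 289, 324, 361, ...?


Pattern: perfect squares: n²
Terms: 225, 256, 289, 324, 361
Next term = 400

Next term = 400


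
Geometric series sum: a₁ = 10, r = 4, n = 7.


Sₙ = 10×(4^7 - 1)/(4 - 1)
= 10×(16384 - 1)/3
= 10×16383/3
= 54610

S_7 = 54610


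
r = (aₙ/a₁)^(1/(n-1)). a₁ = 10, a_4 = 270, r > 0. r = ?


r^(n-1) = aₙ/a₁
r^3 = 270/10 = 27
r = 27^(1/3)
= 3

r = 3


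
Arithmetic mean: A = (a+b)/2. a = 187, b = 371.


AM = (187 + 371)/2 = 558/2 = 279

AM = 279


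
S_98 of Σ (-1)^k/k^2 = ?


S = -1 + 1/4 - 1/9 + 1/16 - 1/25 + 1/36 - 1/49 + 1/64 ± ...
= -0.8224
(Full series converges to -π²/12 ≈ -0.8225)

S_98 = -0.8224


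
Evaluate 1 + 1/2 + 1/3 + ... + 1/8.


H_8 = 1/1 + 1/2 + 1/3 + 1/4 + 1/5 + 1/6 + 1/7 + 1/8
= 761/280
≈ 2.7179

H_8 = 761/280 ≈ 2.7179


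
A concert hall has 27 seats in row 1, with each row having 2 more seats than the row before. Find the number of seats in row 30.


aₙ = a₁ + (n-1)d
= 27 + (30-1)×2
= 27 + 58
= 85

a_30 = 85


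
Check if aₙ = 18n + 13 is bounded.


aₙ = 18n + 13 → as n→∞, aₙ→∞
No finite upper bound exists
The sequence is UNBOUNDED

Unbounded (aₙ → ∞ as n → ∞)


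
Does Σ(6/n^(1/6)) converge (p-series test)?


p-series test: Σ c/n^p converges if p > 1, diverges if p ≤ 1 (constant c > 0 doesn't affect convergence).
p = 1/6
1/6 ≤ 1 → DIVERGES

Diverges (p = 1/6 ≤ 1)


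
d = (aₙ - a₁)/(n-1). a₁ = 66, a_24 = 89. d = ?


d = (aₙ - a₁)/(n-1)
= (89 - 66)/(24-1)
= 23/23 = 1

d = 1


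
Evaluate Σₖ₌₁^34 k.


n(n+1)/2 = 34×35/2 = 1190/2 = 595

Σk = 595


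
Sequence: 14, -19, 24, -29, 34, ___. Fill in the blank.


Pattern: alternating sign, magnitude arithmetic (d=5)
Terms: 14, -19, 24, -29, 34
Next term = -39

Next term = -39


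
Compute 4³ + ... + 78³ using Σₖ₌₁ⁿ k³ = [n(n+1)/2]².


Σₖ₌4^78 k³ = [78·79/2]² − [3·4/2]²
= 9492561 − 36 = 9492525

Σk³ = 9492525


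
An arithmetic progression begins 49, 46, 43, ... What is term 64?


aₙ = a₁ + (n-1)d
= 49 + (64-1)×-3
= 49 - 189
= -140

a_64 = -140


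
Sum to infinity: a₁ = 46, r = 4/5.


S∞ = a₁/(1-r) = 46/(1 - 4/5)
= 46/(1/5)
= 230

S∞ = 230


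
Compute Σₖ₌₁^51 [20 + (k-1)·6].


aₙ = 20 + (51-1)×6 = 320
Sₙ = n(a₁+aₙ)/2 = 51×(20+320)/2
= 51×340/2 = 8670

S_51 = 8670


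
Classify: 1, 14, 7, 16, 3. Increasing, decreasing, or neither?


Differences: 13, -7, 9, -13
Difference at position 1 is +13 (> 0) but position 2 is -7 (< 0) — sequence both rises and falls
→ NOT monotonic

Not monotonic


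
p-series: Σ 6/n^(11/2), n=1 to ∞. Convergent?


p-series test: Σ c/n^p converges if p > 1, diverges if p ≤ 1 (constant c > 0 doesn't affect convergence).
p = 11/2
11/2 > 1 → CONVERGES

Converges (p = 11/2 > 1)


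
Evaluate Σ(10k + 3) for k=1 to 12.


Σ(10k+3) = 10·Σk + 3·n
= 10·78 + 3·12
= 780 + 36 = 816

Σ = 816


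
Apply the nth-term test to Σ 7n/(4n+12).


lim(n→∞) 7n/(4n+12) = 7/4 = 7/4  (divide numerator and denominator by n)
lim aₙ = 7/4 ≠ 0 → series DIVERGES

Diverges (lim aₙ = 7/4 ≠ 0)


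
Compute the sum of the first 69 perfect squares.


n = 69
n(n+1)(2n+1)/6 = 69×70×139/6
= 671370/6 = 111895

Σk² = 111895


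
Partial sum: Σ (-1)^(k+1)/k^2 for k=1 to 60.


S = 1 - 1/4 + 1/9 - 1/16 + 1/25 - 1/36 + 1/49 - 1/64 ± ...
= 0.8223
(Full series converges to +π²/12 ≈ +0.8225)

S_60 = 0.8223


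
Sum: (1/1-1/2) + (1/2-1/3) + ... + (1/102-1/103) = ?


Telescoping: adjacent terms cancel.
= 1/1 - 1/103
= 1 - 1/103 = 102/103

Sum = 102/103


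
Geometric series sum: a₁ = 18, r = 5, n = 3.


Sₙ = 18×(5^3 - 1)/(5 - 1)
= 18×(125 - 1)/4
= 18×124/4
= 558

S_3 = 558


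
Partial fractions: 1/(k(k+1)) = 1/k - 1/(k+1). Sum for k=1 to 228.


1/(k(k+1)) = 1/k - 1/(k+1) (partial fractions)
Telescoping: Σ = 1 - 1/229 = 228/229

Sum = 228/229


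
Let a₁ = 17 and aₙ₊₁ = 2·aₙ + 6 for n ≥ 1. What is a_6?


Computing step by step:
a_1 = 17
a_2 = 40
a_3 = 86
a_4 = 178
a_5 = 362
a_6 = 730


a_6 = 730


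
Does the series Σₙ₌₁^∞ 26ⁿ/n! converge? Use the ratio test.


aₙ = 26^n/n!
a_{n+1}/aₙ = 26^(n+1)/(n+1)! × n!/26^n
= 26/(n+1)
L = lim(n→∞) 26/(n+1) = 0
L < 1 → series CONVERGES

Converges (ratio test: L = 0 < 1)


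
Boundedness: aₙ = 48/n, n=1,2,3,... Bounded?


a₁ = 48, a₂ = 48/2, a₃ = 48/3, ...
0 < aₙ ≤ 48 for all n ≥ 1
Lower bound: 0, Upper bound: 48
The sequence IS bounded

Bounded (0 < aₙ ≤ 48)


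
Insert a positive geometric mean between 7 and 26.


GM = √(7×26) = √182 = 13.4907

GM = 13.4907


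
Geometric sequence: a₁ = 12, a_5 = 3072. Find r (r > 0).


r^(n-1) = aₙ/a₁
r^4 = 3072/12 = 256
r = 256^(1/4)
= ±4; taking r > 0 gives r = 4

r = 4


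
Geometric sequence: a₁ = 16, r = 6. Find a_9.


aₙ = a₁·r^(n-1)
= 16×6^8
= 16×1679616
= 26873856

a_9 = 26873856


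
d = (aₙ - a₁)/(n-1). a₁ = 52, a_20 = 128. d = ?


d = (aₙ - a₁)/(n-1)
= (128 - 52)/(20-1)
= 76/19 = 4

d = 4


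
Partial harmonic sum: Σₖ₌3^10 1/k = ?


Σₖ₌3^10 1/k = 1/3 + 1/4 + 1/5 + 1/6 + 1/7 + 1/8 + 1/9 + 1/10
= 3601/2520
≈ 1.429

Sum = 3601/2520 ≈ 1.429


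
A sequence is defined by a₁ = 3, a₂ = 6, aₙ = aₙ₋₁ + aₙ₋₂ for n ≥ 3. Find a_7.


Computing iteratively: 3, 6, 9, 15, 24, 39, 63
a_7 = 63

a_7 = 63


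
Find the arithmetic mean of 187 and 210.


AM = (187 + 210)/2 = 397/2 = 198.5

AM = 198.5


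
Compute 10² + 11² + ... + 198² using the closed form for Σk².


Σₖ₌10^198 k² = Σₖ₌₁^198 k² − Σₖ₌₁^9 k²
= 198·199·397/6 − 9·10·19/6
= 2607099 − 285 = 2606814

Σk² = 2606814


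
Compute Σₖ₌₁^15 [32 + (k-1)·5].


aₙ = 32 + (15-1)×5 = 102
Sₙ = n(a₁+aₙ)/2 = 15×(32+102)/2
= 15×134/2 = 1005

S_15 = 1005


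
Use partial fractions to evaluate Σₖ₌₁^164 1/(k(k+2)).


1/(k(k+2)) = (1/2)·(1/k - 1/(k+2)) (partial fractions)
Telescoping: Σ = (1/2)·(1 + 1/2 - 1/165 - 1/166) = 20377/27390

Sum = 20377/27390


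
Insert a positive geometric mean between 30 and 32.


GM = √(30×32) = √960 = 30.9839

GM = 30.9839


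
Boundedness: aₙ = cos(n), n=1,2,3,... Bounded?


For all n, -1 ≤ cos(n) ≤ 1, so -1 ≤ cos(n) ≤ 1
Lower bound: -1, Upper bound: 1
The sequence IS bounded

Bounded (-1 ≤ aₙ ≤ 1)


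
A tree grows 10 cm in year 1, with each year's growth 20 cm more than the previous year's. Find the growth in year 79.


aₙ = a₁ + (n-1)d
= 10 + (79-1)×20
= 10 + 1560
= 1570

a_79 = 1570


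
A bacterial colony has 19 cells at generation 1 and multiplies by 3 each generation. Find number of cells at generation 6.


aₙ = a₁·r^(n-1)
= 19×3^5
= 19×243
= 4617

a_6 = 4617


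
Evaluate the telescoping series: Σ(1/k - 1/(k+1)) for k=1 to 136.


Telescoping: adjacent terms cancel.
= 1/1 - 1/137
= 1 - 1/137 = 136/137

Sum = 136/137


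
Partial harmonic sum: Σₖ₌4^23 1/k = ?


Σₖ₌4^23 1/k = 1/4 + 1/5 + 1/6 + ... + 1/23
= 678544345/356948592
≈ 1.901

Sum = 678544345/356948592 ≈ 1.901


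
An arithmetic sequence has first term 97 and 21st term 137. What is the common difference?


d = (aₙ - a₁)/(n-1)
= (137 - 97)/(21-1)
= 40/20 = 2

d = 2


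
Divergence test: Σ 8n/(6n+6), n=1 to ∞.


lim(n→∞) 8n/(6n+6) = 8/6 = 4/3  (divide numerator and denominator by n)
lim aₙ = 4/3 ≠ 0 → series DIVERGES

Diverges (lim aₙ = 4/3 ≠ 0)


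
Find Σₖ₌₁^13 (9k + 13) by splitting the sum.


Σ(9k+13) = 9·Σk + 13·n
= 9·91 + 13·13
= 819 + 169 = 988

Σ = 988


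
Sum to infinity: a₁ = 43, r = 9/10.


S∞ = a₁/(1-r) = 43/(1 - 9/10)
= 43/(1/10)
= 430

S∞ = 430


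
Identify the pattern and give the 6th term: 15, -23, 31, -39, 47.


Pattern: alternating sign, magnitude arithmetic (d=8)
Terms: 15, -23, 31, -39, 47
Next term = -55

Next term = -55


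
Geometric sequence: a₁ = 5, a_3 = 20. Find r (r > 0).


r^(n-1) = aₙ/a₁
r^2 = 20/5 = 4
r = 4^(1/2)
= ±2; taking r > 0 gives r = 2

r = 2


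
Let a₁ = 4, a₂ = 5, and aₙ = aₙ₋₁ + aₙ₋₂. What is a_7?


Computing iteratively: 4, 5, 9, 14, 23, 37, 60
a_7 = 60

a_7 = 60


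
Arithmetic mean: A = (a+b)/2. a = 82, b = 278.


AM = (82 + 278)/2 = 360/2 = 180

AM = 180


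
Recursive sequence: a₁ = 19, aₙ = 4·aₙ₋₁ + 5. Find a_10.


Computing step by step:
a_1 = 19
a_2 = 81
a_3 = 329
a_4 = 1321
a_5 = 5289
a_6 = 21161
a_7 = 84649
a_8 = 338601
a_9 = 1354409
a_10 = 5417641


a_10 = 5417641


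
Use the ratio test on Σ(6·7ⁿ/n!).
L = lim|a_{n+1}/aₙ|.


aₙ = 6·7^n/n!
a_{n+1}/aₙ = 7^(n+1)/(n+1)! × n!/7^n  (constant 6 cancels)
= 7/(n+1)
L = lim(n→∞) 7/(n+1) = 0
L < 1 → series CONVERGES

Converges (ratio test: L = 0 < 1)


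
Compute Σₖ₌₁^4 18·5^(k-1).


Sₙ = 18×(5^4 - 1)/(5 - 1)
= 18×(625 - 1)/4
= 18×624/4
= 2808

S_4 = 2808


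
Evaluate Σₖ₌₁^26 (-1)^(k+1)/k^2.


S = 1 - 1/4 + 1/9 - 1/16 + 1/25 - 1/36 + 1/49 - 1/64 ± ...
= 0.8218
(Full series converges to +π²/12 ≈ +0.8225)

S_26 = 0.8218


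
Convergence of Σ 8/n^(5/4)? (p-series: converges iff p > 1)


p-series test: Σ c/n^p converges if p > 1, diverges if p ≤ 1 (constant c > 0 doesn't affect convergence).
p = 5/4
5/4 > 1 → CONVERGES

Converges (p = 5/4 > 1)


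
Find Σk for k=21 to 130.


Σₖ₌21^130 k = Σₖ₌₁^130 k − Σₖ₌₁^20 k
= 130·131/2 − 20·21/2
= 8515 − 210 = 8305

Σk = 8305


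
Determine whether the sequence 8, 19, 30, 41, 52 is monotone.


Differences: 11, 11, 11, 11
All differences > 0 → strictly INCREASING

Monotonically increasing


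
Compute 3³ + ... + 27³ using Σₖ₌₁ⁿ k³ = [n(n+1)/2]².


Σₖ₌3^27 k³ = [27·28/2]² − [2·3/2]²
= 142884 − 9 = 142875

Σk³ = 142875


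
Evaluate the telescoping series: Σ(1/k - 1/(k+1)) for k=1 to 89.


Telescoping: adjacent terms cancel.
= 1/1 - 1/90
= 1 - 1/90 = 89/90

Sum = 89/90


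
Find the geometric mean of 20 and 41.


GM = √(20×41) = √820 = 28.6356

GM = 28.6356


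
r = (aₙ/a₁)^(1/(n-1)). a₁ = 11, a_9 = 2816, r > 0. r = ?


r^(n-1) = aₙ/a₁
r^8 = 2816/11 = 256
r = 256^(1/8)
= ±2; taking r > 0 gives r = 2

r = 2


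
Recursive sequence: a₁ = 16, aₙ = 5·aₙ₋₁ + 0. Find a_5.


Computing step by step:
a_1 = 16
a_2 = 80
a_3 = 400
a_4 = 2000
a_5 = 10000


a_5 = 10000


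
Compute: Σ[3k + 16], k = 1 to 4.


Σ(3k+16) = 3·Σk + 16·n
= 3·10 + 16·4
= 30 + 64 = 94

Σ = 94


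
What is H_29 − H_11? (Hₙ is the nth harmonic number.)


Σₖ₌12^29 1/k = 1/12 + 1/13 + 1/14 + ... + 1/29
= 2193481706497/2329089562800
≈ 0.9418

Sum = 2193481706497/2329089562800 ≈ 0.9418


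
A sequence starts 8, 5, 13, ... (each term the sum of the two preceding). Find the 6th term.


Computing iteratively: 8, 5, 13, 18, 31, 49
a_6 = 49

a_6 = 49


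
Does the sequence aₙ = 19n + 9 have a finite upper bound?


aₙ = 19n + 9 → as n→∞, aₙ→∞
No finite upper bound exists
The sequence is UNBOUNDED

Unbounded (aₙ → ∞ as n → ∞)


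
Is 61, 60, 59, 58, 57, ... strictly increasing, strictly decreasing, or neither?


Differences: -1, -1, -1, -1
All differences < 0 → strictly DECREASING

Monotonically decreasing


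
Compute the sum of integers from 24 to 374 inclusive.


Σₖ₌24^374 k = Σₖ₌₁^374 k − Σₖ₌₁^23 k
= 374·375/2 − 23·24/2
= 70125 − 276 = 69849

Σk = 69849


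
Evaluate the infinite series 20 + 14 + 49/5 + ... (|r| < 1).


S∞ = a₁/(1-r) = 20/(1 - 7/10)
= 20/(3/10)
= 200/3

S∞ = 200/3


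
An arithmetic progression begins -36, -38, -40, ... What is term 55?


aₙ = a₁ + (n-1)d
= -36 + (55-1)×-2
= -36 - 108
= -144

a_55 = -144


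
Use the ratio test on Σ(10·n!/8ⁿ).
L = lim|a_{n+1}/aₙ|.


aₙ = 10·n!/8^n
a_{n+1}/aₙ = (n+1)!/8^(n+1) × 8^n/n!  (constant 10 cancels)
= (n+1)/8
L = lim(n→∞) (n+1)/8 = ∞
L > 1 → series DIVERGES

Diverges (ratio test: L = ∞ > 1)


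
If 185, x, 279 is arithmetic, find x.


AM = (185 + 279)/2 = 464/2 = 232

AM = 232


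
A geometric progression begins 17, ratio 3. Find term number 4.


aₙ = a₁·r^(n-1)
= 17×3^3
= 17×27
= 459

a_4 = 459


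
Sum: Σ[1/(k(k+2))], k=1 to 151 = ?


1/(k(k+2)) = (1/2)·(1/k - 1/(k+2)) (partial fractions)
Telescoping: Σ = (1/2)·(1 + 1/2 - 1/152 - 1/153) = 34579/46512

Sum = 34579/46512


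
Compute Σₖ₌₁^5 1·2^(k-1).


Sₙ = 1×(2^5 - 1)/(2 - 1)
= 1×(32 - 1)/1
= 1×31/1
= 31

S_5 = 31


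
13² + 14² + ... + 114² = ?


Σₖ₌13^114 k² = Σₖ₌₁^114 k² − Σₖ₌₁^12 k²
= 114·115·229/6 − 12·13·25/6
= 500365 − 650 = 499715

Σk² = 499715


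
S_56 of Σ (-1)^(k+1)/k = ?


S = 1 - 1/2 + 1/3 - 1/4 + 1/5 - 1/6 + 1/7 - 1/8 ± ...
= 0.6843
(Full series converges to +ln(2) ≈ +0.6931)

S_56 = 0.6843


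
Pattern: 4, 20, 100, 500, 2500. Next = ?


Pattern: geometric (r=5)
Terms: 4, 20, 100, 500, 2500
Next term = 12500

Next term = 12500


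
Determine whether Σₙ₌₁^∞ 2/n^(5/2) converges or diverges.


p-series test: Σ c/n^p converges if p > 1, diverges if p ≤ 1 (constant c > 0 doesn't affect convergence).
p = 5/2
5/2 > 1 → CONVERGES

Converges (p = 5/2 > 1)


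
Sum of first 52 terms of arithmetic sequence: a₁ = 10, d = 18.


aₙ = 10 + (52-1)×18 = 928
Sₙ = n(a₁+aₙ)/2 = 52×(10+928)/2
= 52×938/2 = 24388

S_52 = 24388


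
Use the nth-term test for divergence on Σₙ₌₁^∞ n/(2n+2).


lim(n→∞) n/(2n+2) = 1/2 = 1/2  (divide numerator and denominator by n)
lim aₙ = 1/2 ≠ 0 → series DIVERGES

Diverges (lim aₙ = 1/2 ≠ 0)


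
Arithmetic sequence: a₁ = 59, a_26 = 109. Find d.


d = (aₙ - a₁)/(n-1)
= (109 - 59)/(26-1)
= 50/25 = 2

d = 2


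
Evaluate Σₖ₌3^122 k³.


Σₖ₌3^122 k³ = [122·123/2]² − [2·3/2]²
= 56295009 − 9 = 56295000

Σk³ = 56295000


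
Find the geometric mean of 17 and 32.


GM = √(17×32) = √544 = 23.3238

GM = 23.3238


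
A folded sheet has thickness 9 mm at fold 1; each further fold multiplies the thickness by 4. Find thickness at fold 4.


aₙ = a₁·r^(n-1)
= 9×4^3
= 9×64
= 576

a_4 = 576


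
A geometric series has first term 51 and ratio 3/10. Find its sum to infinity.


S∞ = a₁/(1-r) = 51/(1 - 3/10)
= 51/(7/10)
= 510/7

S∞ = 510/7


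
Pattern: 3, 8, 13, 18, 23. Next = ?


Pattern: arithmetic (d=5)
Terms: 3, 8, 13, 18, 23
Next term = 28

Next term = 28


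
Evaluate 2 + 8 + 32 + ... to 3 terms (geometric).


Sₙ = 2×(4^3 - 1)/(4 - 1)
= 2×(64 - 1)/3
= 2×63/3
= 42

S_3 = 42


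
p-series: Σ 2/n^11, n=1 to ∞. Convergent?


p-series test: Σ c/n^p converges if p > 1, diverges if p ≤ 1 (constant c > 0 doesn't affect convergence).
p = 11
11 > 1 → CONVERGES

Converges (p = 11 > 1)


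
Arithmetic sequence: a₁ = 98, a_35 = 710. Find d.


d = (aₙ - a₁)/(n-1)
= (710 - 98)/(35-1)
= 612/34 = 18

d = 18


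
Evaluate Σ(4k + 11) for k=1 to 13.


Σ(4k+11) = 4·Σk + 11·n
= 4·91 + 11·13
= 364 + 143 = 507

Σ = 507


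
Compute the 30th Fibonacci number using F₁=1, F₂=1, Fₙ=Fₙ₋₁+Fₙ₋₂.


Fibonacci sequence: 1, 1, 2, 3, 5, 8, 13, 21, 34, 55, 89, ...
F(30) = 832040

F(30) = 832040


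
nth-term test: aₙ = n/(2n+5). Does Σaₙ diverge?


lim(n→∞) n/(2n+5) = 1/2 = 1/2  (divide numerator and denominator by n)
lim aₙ = 1/2 ≠ 0 → series DIVERGES

Diverges (lim aₙ = 1/2 ≠ 0)


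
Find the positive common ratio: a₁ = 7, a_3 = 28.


r^(n-1) = aₙ/a₁
r^2 = 28/7 = 4
r = 4^(1/2)
= ±2; taking r > 0 gives r = 2

r = 2


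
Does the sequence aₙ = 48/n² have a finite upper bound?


a₁ = 48, a₂ = 48/4, a₃ = 48/9, ...
0 < aₙ ≤ 48 for all n ≥ 1
The sequence IS bounded

Bounded (0 < aₙ ≤ 48)


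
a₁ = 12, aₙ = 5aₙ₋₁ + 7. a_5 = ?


Computing step by step:
a_1 = 12
a_2 = 67
a_3 = 342
a_4 = 1717
a_5 = 8592


a_5 = 8592


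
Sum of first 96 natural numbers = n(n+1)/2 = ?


n(n+1)/2 = 96×97/2 = 9312/2 = 4656

Σk = 4656


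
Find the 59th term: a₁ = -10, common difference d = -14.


aₙ = a₁ + (n-1)d
= -10 + (59-1)×-14
= -10 - 812
= -822

a_59 = -822


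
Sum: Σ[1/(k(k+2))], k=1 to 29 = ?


1/(k(k+2)) = (1/2)·(1/k - 1/(k+2)) (partial fractions)
Telescoping: Σ = (1/2)·(1 + 1/2 - 1/30 - 1/31) = 667/930

Sum = 667/930


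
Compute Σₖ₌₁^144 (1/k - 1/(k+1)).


Telescoping: adjacent terms cancel.
= 1/1 - 1/145
= 1 - 1/145 = 144/145

Sum = 144/145


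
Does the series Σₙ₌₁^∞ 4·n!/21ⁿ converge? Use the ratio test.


aₙ = 4·n!/21^n
a_{n+1}/aₙ = (n+1)!/21^(n+1) × 21^n/n!  (constant 4 cancels)
= (n+1)/21
L = lim(n→∞) (n+1)/21 = ∞
L > 1 → series DIVERGES

Diverges (ratio test: L = ∞ > 1)


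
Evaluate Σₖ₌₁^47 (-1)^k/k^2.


S = -1 + 1/4 - 1/9 + 1/16 - 1/25 + 1/36 - 1/49 + 1/64 ± ...
= -0.8227
(Full series converges to -π²/12 ≈ -0.8225)

S_47 = -0.8227


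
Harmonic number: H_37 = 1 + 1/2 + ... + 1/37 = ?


H_37 = 1/1 + 1/2 + 1/3 + ... + 1/37
= 2040798836801833/485721041551200
≈ 4.2016

H_37 = 2040798836801833/485721041551200 ≈ 4.2016


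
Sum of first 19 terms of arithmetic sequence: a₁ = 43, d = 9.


aₙ = 43 + (19-1)×9 = 205
Sₙ = n(a₁+aₙ)/2 = 19×(43+205)/2
= 19×248/2 = 2356

S_19 = 2356


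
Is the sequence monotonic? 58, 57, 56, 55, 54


Differences: -1, -1, -1, -1
All differences < 0 → strictly DECREASING

Monotonically decreasing


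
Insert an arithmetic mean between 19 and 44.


AM = (19 + 44)/2 = 63/2 = 31.5

AM = 31.5


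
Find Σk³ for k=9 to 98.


Σₖ₌9^98 k³ = [98·99/2]² − [8·9/2]²
= 23532201 − 1296 = 23530905

Σk³ = 23530905


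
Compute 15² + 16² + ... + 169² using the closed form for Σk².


Σₖ₌15^169 k² = Σₖ₌₁^169 k² − Σₖ₌₁^14 k²
= 169·170·339/6 − 14·15·29/6
= 1623245 − 1015 = 1622230

Σk² = 1622230


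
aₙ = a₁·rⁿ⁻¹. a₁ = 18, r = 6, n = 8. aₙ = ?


aₙ = a₁·r^(n-1)
= 18×6^7
= 18×279936
= 5038848

a_8 = 5038848


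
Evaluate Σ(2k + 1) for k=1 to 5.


Σ(2k+1) = 2·Σk + 1·n
= 2·15 + 1·5
= 30 + 5 = 35

Σ = 35


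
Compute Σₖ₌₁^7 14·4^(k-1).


Sₙ = 14×(4^7 - 1)/(4 - 1)
= 14×(16384 - 1)/3
= 14×16383/3
= 76454

S_7 = 76454


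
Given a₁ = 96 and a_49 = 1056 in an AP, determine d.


d = (aₙ - a₁)/(n-1)
= (1056 - 96)/(49-1)
= 960/48 = 20

d = 20


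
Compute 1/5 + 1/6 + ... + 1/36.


Σₖ₌5^36 1/k = 1/5 + 1/6 + 1/7 + ... + 1/36
= 27452767689709/13127595717600
≈ 2.0912

Sum = 27452767689709/13127595717600 ≈ 2.0912


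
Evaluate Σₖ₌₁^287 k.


n(n+1)/2 = 287×288/2 = 82656/2 = 41328

Σk = 41328


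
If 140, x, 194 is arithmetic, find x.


AM = (140 + 194)/2 = 334/2 = 167

AM = 167


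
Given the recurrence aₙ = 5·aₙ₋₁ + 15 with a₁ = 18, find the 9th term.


Computing step by step:
a_1 = 18
a_2 = 105
a_3 = 540
a_4 = 2715
a_5 = 13590
a_6 = 67965
a_7 = 339840
a_8 = 1699215
a_9 = 8496090


a_9 = 8496090


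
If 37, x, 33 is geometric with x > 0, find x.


GM = √(37×33) = √1221 = 34.9428

GM = 34.9428


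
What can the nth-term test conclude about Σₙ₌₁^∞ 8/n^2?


lim(n→∞) 8/n^2 = 0
lim aₙ = 0 → nth-term test is INCONCLUSIVE
(Need other tests; this is actually a convergent p-series with p=2 > 1)

Inconclusive (lim aₙ = 0; need another test)


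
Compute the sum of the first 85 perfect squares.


n = 85
n(n+1)(2n+1)/6 = 85×86×171/6
= 1250010/6 = 208335

Σk² = 208335


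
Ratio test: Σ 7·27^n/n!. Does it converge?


aₙ = 7·27^n/n!
a_{n+1}/aₙ = 27^(n+1)/(n+1)! × n!/27^n  (constant 7 cancels)
= 27/(n+1)
L = lim(n→∞) 27/(n+1) = 0
L < 1 → series CONVERGES

Converges (ratio test: L = 0 < 1)


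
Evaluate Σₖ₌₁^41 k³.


n(n+1)/2 = 41×42/2 = 861
Σk³ = 861² = 741321

Σk³ = 741321


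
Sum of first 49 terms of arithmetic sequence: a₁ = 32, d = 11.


aₙ = 32 + (49-1)×11 = 560
Sₙ = n(a₁+aₙ)/2 = 49×(32+560)/2
= 49×592/2 = 14504

S_49 = 14504


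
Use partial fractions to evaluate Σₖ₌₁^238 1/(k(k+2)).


1/(k(k+2)) = (1/2)·(1/k - 1/(k+2)) (partial fractions)
Telescoping: Σ = (1/2)·(1 + 1/2 - 1/239 - 1/240) = 85561/114720

Sum = 85561/114720


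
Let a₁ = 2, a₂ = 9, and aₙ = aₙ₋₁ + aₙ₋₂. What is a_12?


Computing iteratively: 2, 9, 11, 20, 31, 51, 82, 133, 215, 348, 563, 911
a_12 = 911

a_12 = 911


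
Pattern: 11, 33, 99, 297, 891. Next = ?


Pattern: geometric (r=3)
Terms: 11, 33, 99, 297, 891
Next term = 2673

Next term = 2673


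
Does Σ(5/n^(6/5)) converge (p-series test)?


p-series test: Σ c/n^p converges if p > 1, diverges if p ≤ 1 (constant c > 0 doesn't affect convergence).
p = 6/5
6/5 > 1 → CONVERGES

Converges (p = 6/5 > 1)


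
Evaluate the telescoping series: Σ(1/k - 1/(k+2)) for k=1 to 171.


Telescoping with gap 2: two head and two tail terms survive.
= (1 + 1/2) - (1/172 + 1/173)
= 3/2 - 1/172 - 1/173 = 44289/29756

Sum = 44289/29756


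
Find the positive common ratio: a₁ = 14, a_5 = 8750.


r^(n-1) = aₙ/a₁
r^4 = 8750/14 = 625
r = 625^(1/4)
= ±5; taking r > 0 gives r = 5

r = 5


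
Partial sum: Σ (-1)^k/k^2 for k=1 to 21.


S = -1 + 1/4 - 1/9 + 1/16 - 1/25 + 1/36 - 1/49 + 1/64 ± ...
= -0.8235
(Full series converges to -π²/12 ≈ -0.8225)

S_21 = -0.8235


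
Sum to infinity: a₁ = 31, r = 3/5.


S∞ = a₁/(1-r) = 31/(1 - 3/5)
= 31/(2/5)
= 155/2

S∞ = 155/2


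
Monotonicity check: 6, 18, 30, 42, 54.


Differences: 12, 12, 12, 12
All differences > 0 → strictly INCREASING

Monotonically increasing


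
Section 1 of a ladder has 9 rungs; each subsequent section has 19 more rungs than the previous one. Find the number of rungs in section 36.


aₙ = a₁ + (n-1)d
= 9 + (36-1)×19
= 9 + 665
= 674

a_36 = 674


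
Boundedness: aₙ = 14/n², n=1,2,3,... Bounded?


a₁ = 14, a₂ = 14/4, a₃ = 14/9, ...
0 < aₙ ≤ 14 for all n ≥ 1
The sequence IS bounded

Bounded (0 < aₙ ≤ 14)


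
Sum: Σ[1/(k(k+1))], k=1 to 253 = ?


1/(k(k+1)) = 1/k - 1/(k+1) (partial fractions)
Telescoping: Σ = 1 - 1/254 = 253/254

Sum = 253/254


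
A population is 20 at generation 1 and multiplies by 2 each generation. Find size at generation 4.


aₙ = a₁·r^(n-1)
= 20×2^3
= 20×8
= 160

a_4 = 160


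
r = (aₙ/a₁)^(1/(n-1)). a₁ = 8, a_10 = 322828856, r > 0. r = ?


r^(n-1) = aₙ/a₁
r^9 = 322828856/8 = 40353607
r = 40353607^(1/9)
= 7

r = 7


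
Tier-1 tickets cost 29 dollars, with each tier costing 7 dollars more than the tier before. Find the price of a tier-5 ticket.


aₙ = a₁ + (n-1)d
= 29 + (5-1)×7
= 29 + 28
= 57

a_5 = 57


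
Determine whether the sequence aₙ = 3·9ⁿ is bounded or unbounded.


aₙ = 3·9ⁿ → as n→∞, aₙ→∞ (since base 9 > 1)
No finite upper bound exists
The sequence is UNBOUNDED

Unbounded (aₙ → ∞ as n → ∞)


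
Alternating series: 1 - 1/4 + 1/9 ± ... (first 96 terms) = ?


S = 1 - 1/4 + 1/9 - 1/16 + 1/25 - 1/36 + 1/49 - 1/64 ± ...
= 0.8224
(Full series converges to +π²/12 ≈ +0.8225)

S_96 = 0.8224


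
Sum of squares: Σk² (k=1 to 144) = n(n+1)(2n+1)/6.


n = 144
n(n+1)(2n+1)/6 = 144×145×289/6
= 6034320/6 = 1005720

Σk² = 1005720


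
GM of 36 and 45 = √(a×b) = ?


GM = √(36×45) = √1620 = 40.2492

GM = 40.2492


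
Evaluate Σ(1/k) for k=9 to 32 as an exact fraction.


Σₖ₌9^32 1/k = 1/9 + 1/10 + 1/11 + ... + 1/32
= 193592897936819/144403552893600
≈ 1.3406

Sum = 193592897936819/144403552893600 ≈ 1.3406


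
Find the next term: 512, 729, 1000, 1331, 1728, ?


Pattern: perfect cubes: n³
Terms: 512, 729, 1000, 1331, 1728
Next term = 2197

Next term = 2197


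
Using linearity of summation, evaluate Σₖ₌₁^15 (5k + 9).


Σ(5k+9) = 5·Σk + 9·n
= 5·120 + 9·15
= 600 + 135 = 735

Σ = 735
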